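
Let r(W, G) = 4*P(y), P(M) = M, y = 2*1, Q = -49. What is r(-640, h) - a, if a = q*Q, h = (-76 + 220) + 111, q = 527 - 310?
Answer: 10641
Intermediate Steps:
y = 2
q = 217
h = 255 (h = 144 + 111 = 255)
r(W, G) = 8 (r(W, G) = 4*2 = 8)
a = -10633 (a = 217*(-49) = -10633)
r(-640, h) - a = 8 - 1*(-10633) = 8 + 10633 = 10641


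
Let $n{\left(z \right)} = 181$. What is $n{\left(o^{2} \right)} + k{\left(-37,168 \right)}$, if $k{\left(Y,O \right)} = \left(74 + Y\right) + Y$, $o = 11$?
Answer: $181$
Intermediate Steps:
$k{\left(Y,O \right)} = 74 + 2 Y$
$n{\left(o^{2} \right)} + k{\left(-37,168 \right)} = 181 + \left(74 + 2 \left(-37\right)\right) = 181 + \left(74 - 74\right) = 181 + 0 = 181$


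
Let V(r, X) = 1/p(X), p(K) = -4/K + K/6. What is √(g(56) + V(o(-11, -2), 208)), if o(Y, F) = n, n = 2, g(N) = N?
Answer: 2*√409207145/5405 ≈ 7.4852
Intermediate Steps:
p(K) = -4/K + K/6 (p(K) = -4/K + K*(⅙) = -4/K + K/6)
o(Y, F) = 2
V(r, X) = 1/(-4/X + X/6)
√(g(56) + V(o(-11, -2), 208)) = √(56 + 6*208/(-24 + 208²)) = √(56 + 6*208/(-24 + 43264)) = √(56 + 6*208/43240) = √(56 + 6*208*(1/43240)) = √(56 + 156/5405) = √(302836/5405) = 2*√409207145/5405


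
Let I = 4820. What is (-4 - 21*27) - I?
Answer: -5391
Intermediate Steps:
(-4 - 21*27) - I = (-4 - 21*27) - 1*4820 = (-4 - 567) - 4820 = -571 - 4820 = -5391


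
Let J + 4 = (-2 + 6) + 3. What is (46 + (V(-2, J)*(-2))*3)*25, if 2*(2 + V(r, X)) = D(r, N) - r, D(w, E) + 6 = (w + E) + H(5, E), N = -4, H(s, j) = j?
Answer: 2500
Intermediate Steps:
J = 3 (J = -4 + ((-2 + 6) + 3) = -4 + (4 + 3) = -4 + 7 = 3)
D(w, E) = -6 + w + 2*E (D(w, E) = -6 + ((w + E) + E) = -6 + ((E + w) + E) = -6 + (w + 2*E) = -6 + w + 2*E)
V(r, X) = -9 (V(r, X) = -2 + ((-6 + r + 2*(-4)) - r)/2 = -2 + ((-6 + r - 8) - r)/2 = -2 + ((-14 + r) - r)/2 = -2 + (½)*(-14) = -2 - 7 = -9)
(46 + (V(-2, J)*(-2))*3)*25 = (46 - 9*(-2)*3)*25 = (46 + 18*3)*25 = (46 + 54)*25 = 100*25 = 2500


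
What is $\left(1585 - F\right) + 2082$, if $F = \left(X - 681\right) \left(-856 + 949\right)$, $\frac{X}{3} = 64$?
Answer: $49144$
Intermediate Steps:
$X = 192$ ($X = 3 \cdot 64 = 192$)
$F = -45477$ ($F = \left(192 - 681\right) \left(-856 + 949\right) = \left(-489\right) 93 = -45477$)
$\left(1585 - F\right) + 2082 = \left(1585 - -45477\right) + 2082 = \left(1585 + 45477\right) + 2082 = 47062 + 2082 = 49144$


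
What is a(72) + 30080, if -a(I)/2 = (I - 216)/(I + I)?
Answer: 30082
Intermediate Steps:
a(I) = -(-216 + I)/I (a(I) = -2*(I - 216)/(I + I) = -2*(-216 + I)/(2*I) = -2*(-216 + I)*1/(2*I) = -(-216 + I)/I)
a(72) + 30080 = (216 - 1*72)/72 + 30080 = (216 - 72)/72 + 30080 = (1/72)*144 + 30080 = 2 + 30080 = 30082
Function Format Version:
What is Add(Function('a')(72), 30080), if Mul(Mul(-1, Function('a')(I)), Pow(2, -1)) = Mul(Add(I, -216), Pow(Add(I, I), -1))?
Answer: 30082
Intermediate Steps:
Function('a')(I) = Mul(-1, Pow(I, -1), Add(-216, I)) (Function('a')(I) = Mul(-2, Mul(Add(I, -216), Pow(Add(I, I), -1))) = Mul(-2, Mul(Add(-216, I), Pow(Mul(2, I), -1))) = Mul(-2, Mul(Add(-216, I), Mul(Rational(1, 2), Pow(I, -1)))) = Mul(-2, Mul(Rational(1, 2), Pow(I, -1), Add(-216, I))) = Mul(-1, Pow(I, -1), Add(-216, I)))
Add(Function('a')(72), 30080) = Add(Mul(Pow(72, -1), Add(216, Mul(-1, 72))), 30080) = Add(Mul(Rational(1, 72), Add(216, -72)), 30080) = Add(Mul(Rational(1, 72), 144), 30080) = Add(2, 30080) = 30082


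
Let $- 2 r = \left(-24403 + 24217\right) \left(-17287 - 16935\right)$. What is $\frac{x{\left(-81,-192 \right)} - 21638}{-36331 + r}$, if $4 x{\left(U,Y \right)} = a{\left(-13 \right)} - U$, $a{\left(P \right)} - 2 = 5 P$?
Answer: $\frac{43267}{6437954} \approx 0.0067206$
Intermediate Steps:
$a{\left(P \right)} = 2 + 5 P$
$r = -3182646$ ($r = - \frac{\left(-24403 + 24217\right) \left(-17287 - 16935\right)}{2} = - \frac{\left(-186\right) \left(-34222\right)}{2} = \left(- \frac{1}{2}\right) 6365292 = -3182646$)
$x{\left(U,Y \right)} = - \frac{63}{4} - \frac{U}{4}$ ($x{\left(U,Y \right)} = \frac{\left(2 + 5 \left(-13\right)\right) - U}{4} = \frac{\left(2 - 65\right) - U}{4} = \frac{-63 - U}{4} = - \frac{63}{4} - \frac{U}{4}$)
$\frac{x{\left(-81,-192 \right)} - 21638}{-36331 + r} = \frac{\left(- \frac{63}{4} - - \frac{81}{4}\right) - 21638}{-36331 - 3182646} = \frac{\left(- \frac{63}{4} + \frac{81}{4}\right) - 21638}{-3218977} = \left(\frac{9}{2} - 21638\right) \left(- \frac{1}{3218977}\right) = \left(- \frac{43267}{2}\right) \left(- \frac{1}{3218977}\right) = \frac{43267}{6437954}$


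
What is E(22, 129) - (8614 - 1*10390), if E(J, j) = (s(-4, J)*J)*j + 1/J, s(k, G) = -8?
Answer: -460415/22 ≈ -20928.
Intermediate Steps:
E(J, j) = 1/J - 8*J*j (E(J, j) = (-8*J)*j + 1/J = -8*J*j + 1/J = 1/J - 8*J*j)
E(22, 129) - (8614 - 1*10390) = (1/22 - 8*22*129) - (8614 - 1*10390) = (1/22 - 22704) - (8614 - 10390) = -499487/22 - 1*(-1776) = -499487/22 + 1776 = -460415/22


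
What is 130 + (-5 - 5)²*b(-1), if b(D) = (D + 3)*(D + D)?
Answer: -270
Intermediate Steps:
b(D) = 2*D*(3 + D) (b(D) = (3 + D)*(2*D) = 2*D*(3 + D))
130 + (-5 - 5)²*b(-1) = 130 + (-5 - 5)²*(2*(-1)*(3 - 1)) = 130 + (-10)²*(2*(-1)*2) = 130 + 100*(-4) = 130 - 400 = -270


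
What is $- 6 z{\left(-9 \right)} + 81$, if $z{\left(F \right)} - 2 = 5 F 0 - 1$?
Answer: $75$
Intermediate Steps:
$z{\left(F \right)} = 1$ ($z{\left(F \right)} = 2 + \left(5 F 0 - 1\right) = 2 + \left(5 \cdot 0 - 1\right) = 2 + \left(0 - 1\right) = 2 - 1 = 1$)
$- 6 z{\left(-9 \right)} + 81 = \left(-6\right) 1 + 81 = -6 + 81 = 75$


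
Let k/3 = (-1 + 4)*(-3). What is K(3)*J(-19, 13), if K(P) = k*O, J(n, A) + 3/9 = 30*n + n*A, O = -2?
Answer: -44136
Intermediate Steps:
J(n, A) = -⅓ + 30*n + A*n (J(n, A) = -⅓ + (30*n + n*A) = -⅓ + (30*n + A*n) = -⅓ + 30*n + A*n)
k = -27 (k = 3*((-1 + 4)*(-3)) = 3*(3*(-3)) = 3*(-9) = -27)
K(P) = 54 (K(P) = -27*(-2) = 54)
K(3)*J(-19, 13) = 54*(-⅓ + 30*(-19) + 13*(-19)) = 54*(-⅓ - 570 - 247) = 54*(-2452/3) = -44136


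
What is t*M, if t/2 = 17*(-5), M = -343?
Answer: 58310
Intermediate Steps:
t = -170 (t = 2*(17*(-5)) = 2*(-85) = -170)
t*M = -170*(-343) = 58310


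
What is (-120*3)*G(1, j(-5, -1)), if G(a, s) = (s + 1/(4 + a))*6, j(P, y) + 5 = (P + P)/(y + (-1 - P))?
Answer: 17568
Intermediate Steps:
j(P, y) = -5 + 2*P/(-1 + y - P) (j(P, y) = -5 + (P + P)/(y + (-1 - P)) = -5 + (2*P)/(-1 + y - P) = -5 + 2*P/(-1 + y - P))
G(a, s) = 6*s + 6/(4 + a)
(-120*3)*G(1, j(-5, -1)) = (-120*3)*(6*(1 + 4*((-5 - 7*(-5) + 5*(-1))/(1 - 5 - 1*(-1))) + 1*((-5 - 7*(-5) + 5*(-1))/(1 - 5 - 1*(-1))))/(4 + 1)) = (-20*18)*(6*(1 + 4*((-5 + 35 - 5)/(1 - 5 + 1)) + 1*((-5 + 35 - 5)/(1 - 5 + 1)))/5) = -2160*(1 + 4*(25/(-3)) + 1*(25/(-3)))/5 = -2160*(1 + 4*(-1/3*25) + 1*(-1/3*25))/5 = -2160*(1 + 4*(-25/3) + 1*(-25/3))/5 = -2160*(1 - 100/3 - 25/3)/5 = -2160*(-122)/(5*3) = -360*(-244/5) = 17568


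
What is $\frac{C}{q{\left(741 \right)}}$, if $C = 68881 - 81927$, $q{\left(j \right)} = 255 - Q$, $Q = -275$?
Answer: $- \frac{6523}{265} \approx -24.615$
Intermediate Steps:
$q{\left(j \right)} = 530$ ($q{\left(j \right)} = 255 - -275 = 255 + 275 = 530$)
$C = -13046$
$\frac{C}{q{\left(741 \right)}} = - \frac{13046}{530} = \left(-13046\right) \frac{1}{530} = - \frac{6523}{265}$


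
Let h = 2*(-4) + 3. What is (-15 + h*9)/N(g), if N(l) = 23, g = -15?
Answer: -60/23 ≈ -2.6087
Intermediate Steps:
h = -5 (h = -8 + 3 = -5)
(-15 + h*9)/N(g) = (-15 - 5*9)/23 = (-15 - 45)*(1/23) = -60*1/23 = -60/23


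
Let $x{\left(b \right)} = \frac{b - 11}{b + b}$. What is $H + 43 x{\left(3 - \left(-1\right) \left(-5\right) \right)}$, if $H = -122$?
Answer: $\frac{71}{4} \approx 17.75$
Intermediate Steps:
$x{\left(b \right)} = \frac{-11 + b}{2 b}$
$H + 43 x{\left(3 - \left(-1\right) \left(-5\right) \right)} = -122 + 43 \frac{-11 + \left(3 - \left(-1\right) \left(-5\right)\right)}{2 \left(3 - \left(-1\right) \left(-5\right)\right)} = -122 + 43 \frac{-11 + \left(3 - 5\right)}{2 \left(3 - 5\right)} = -122 + 43 \frac{-11 - 2}{2 \left(-2\right)} = -122 + 43 \cdot \frac{1}{2} \left(- \frac{1}{2}\right) \left(-13\right) = -122 + 43 \cdot \frac{13}{4} = -122 + \frac{559}{4} = \frac{71}{4}$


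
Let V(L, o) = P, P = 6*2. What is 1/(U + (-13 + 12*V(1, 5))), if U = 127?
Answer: 1/258 ≈ 0.0038760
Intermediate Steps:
P = 12
V(L, o) = 12
1/(U + (-13 + 12*V(1, 5))) = 1/(127 + (-13 + 12*12)) = 1/(127 + (-13 + 144)) = 1/(127 + 131) = 1/258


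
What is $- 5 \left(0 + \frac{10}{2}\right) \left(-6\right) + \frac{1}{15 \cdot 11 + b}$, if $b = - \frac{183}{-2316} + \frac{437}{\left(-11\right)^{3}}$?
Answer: $\frac{25394018582}{169286607} \approx 150.01$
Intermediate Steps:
$b = - \frac{256173}{1027532}$ ($b = \left(-183\right) \left(- \frac{1}{2316}\right) + \frac{437}{-1331} = \frac{61}{772} + 437 \left(- \frac{1}{1331}\right) = \frac{61}{772} - \frac{437}{1331} = - \frac{256173}{1027532} \approx -0.24931$)
$- 5 \left(0 + \frac{10}{2}\right) \left(-6\right) + \frac{1}{15 \cdot 11 + b} = - 5 \left(0 + \frac{10}{2}\right) \left(-6\right) + \frac{1}{15 \cdot 11 - \frac{256173}{1027532}} = - 5 \left(0 + 10 \cdot \frac{1}{2}\right) \left(-6\right) + \frac{1}{165 - \frac{256173}{1027532}} = - 5 \left(0 + 5\right) \left(-6\right) + \frac{1}{\frac{169286607}{1027532}} = \left(-5\right) 5 \left(-6\right) + \frac{1027532}{169286607} = \left(-25\right) \left(-6\right) + \frac{1027532}{169286607} = 150 + \frac{1027532}{169286607} = \frac{25394018582}{169286607}$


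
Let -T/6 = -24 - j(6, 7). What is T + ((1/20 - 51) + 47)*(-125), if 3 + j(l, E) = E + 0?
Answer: 2647/4 ≈ 661.75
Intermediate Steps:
j(l, E) = -3 + E (j(l, E) = -3 + (E + 0) = -3 + E)
T = 168 (T = -6*(-24 - (-3 + 7)) = -6*(-24 - 1*4) = -6*(-24 - 4) = -6*(-28) = 168)
T + ((1/20 - 51) + 47)*(-125) = 168 + ((1/20 - 51) + 47)*(-125) = 168 + (-1019/20 + 47)*(-125) = 168 - 79/20*(-125) = 168 + 1975/4 = 2647/4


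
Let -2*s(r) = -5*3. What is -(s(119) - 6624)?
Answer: 13233/2 ≈ 6616.5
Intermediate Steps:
s(r) = 15/2 (s(r) = -(-5)*3/2 = -½*(-15) = 15/2)
-(s(119) - 6624) = -(15/2 - 6624) = -1*(-13233/2) = 13233/2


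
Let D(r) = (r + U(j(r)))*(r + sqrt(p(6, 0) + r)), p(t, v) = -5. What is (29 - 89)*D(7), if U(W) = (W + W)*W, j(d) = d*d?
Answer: -2019780 - 288540*sqrt(2) ≈ -2.4278e+6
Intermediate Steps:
j(d) = d**2
U(W) = 2*W**2 (U(W) = (2*W)*W = 2*W**2)
D(r) = (r + sqrt(-5 + r))*(r + 2*r**4) (D(r) = (r + 2*(r**2)**2)*(r + sqrt(-5 + r)) = (r + 2*r**4)*(r + sqrt(-5 + r)) = (r + sqrt(-5 + r))*(r + 2*r**4))
(29 - 89)*D(7) = (29 - 89)*(7*(7 + sqrt(-5 + 7) + 2*7**4 + 2*7**3*sqrt(-5 + 7))) = -420*(7 + sqrt(2) + 2*2401 + 2*343*sqrt(2)) = -420*(7 + sqrt(2) + 4802 + 686*sqrt(2)) = -420*(4809 + 687*sqrt(2)) = -60*(33663 + 4809*sqrt(2)) = -2019780 - 288540*sqrt(2)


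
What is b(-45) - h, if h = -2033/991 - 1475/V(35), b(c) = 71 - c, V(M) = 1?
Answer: 1578714/991 ≈ 1593.1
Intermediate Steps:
h = -1463758/991 (h = -2033/991 - 1475/1 = -2033*1/991 - 1475*1 = -2033/991 - 1475 = -1463758/991 ≈ -1477.1)
b(-45) - h = (71 - 1*(-45)) - 1*(-1463758/991) = (71 + 45) + 1463758/991 = 116 + 1463758/991 = 1578714/991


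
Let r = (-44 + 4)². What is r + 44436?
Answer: 46036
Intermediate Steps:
r = 1600 (r = (-40)² = 1600)
r + 44436 = 1600 + 44436 = 46036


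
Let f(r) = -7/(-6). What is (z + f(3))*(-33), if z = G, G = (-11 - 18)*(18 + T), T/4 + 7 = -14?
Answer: -126401/2 ≈ -63201.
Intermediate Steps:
f(r) = 7/6 (f(r) = -7*(-⅙) = 7/6)
T = -84 (T = -28 + 4*(-14) = -28 - 56 = -84)
G = 1914 (G = (-11 - 18)*(18 - 84) = -29*(-66) = 1914)
z = 1914
(z + f(3))*(-33) = (1914 + 7/6)*(-33) = (11491/6)*(-33) = -126401/2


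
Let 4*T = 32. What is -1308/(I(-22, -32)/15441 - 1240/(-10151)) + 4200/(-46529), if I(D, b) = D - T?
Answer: -75709219901062/6958046365 ≈ -10881.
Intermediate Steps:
T = 8 (T = (1/4)*32 = 8)
I(D, b) = -8 + D (I(D, b) = D - 1*8 = D - 8 = -8 + D)
-1308/(I(-22, -32)/15441 - 1240/(-10151)) + 4200/(-46529) = -1308/((-8 - 22)/15441 - 1240/(-10151)) + 4200/(-46529) = -1308/(-30*1/15441 - 1240*(-1/10151)) + 4200*(-1/46529) = -1308/(-10/5147 + 1240/10151) - 600/6647 = -1308/6280770/52247197 - 600/6647 = -1308*52247197/6280770 - 600/6647 = -11389888946/1046795 - 600/6647 = -75709219901062/6958046365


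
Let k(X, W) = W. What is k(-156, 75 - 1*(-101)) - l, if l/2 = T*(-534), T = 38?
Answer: 40760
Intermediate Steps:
l = -40584 (l = 2*(38*(-534)) = 2*(-20292) = -40584)
k(-156, 75 - 1*(-101)) - l = (75 - 1*(-101)) - 1*(-40584) = (75 + 101) + 40584 = 176 + 40584 = 40760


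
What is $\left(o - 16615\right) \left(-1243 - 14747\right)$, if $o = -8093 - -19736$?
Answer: $79502280$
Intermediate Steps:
$o = 11643$ ($o = -8093 + 19736 = 11643$)
$\left(o - 16615\right) \left(-1243 - 14747\right) = \left(11643 - 16615\right) \left(-1243 - 14747\right) = \left(-4972\right) \left(-15990\right) = 79502280$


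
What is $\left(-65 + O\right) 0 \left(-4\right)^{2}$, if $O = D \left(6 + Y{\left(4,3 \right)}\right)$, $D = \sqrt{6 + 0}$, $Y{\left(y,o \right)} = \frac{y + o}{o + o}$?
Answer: $0$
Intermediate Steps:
$Y{\left(y,o \right)} = \frac{o + y}{2 o}$
$D = \sqrt{6} \approx 2.4495$
$O = \frac{43 \sqrt{6}}{6}$ ($O = \sqrt{6} \left(6 + \frac{3 + 4}{2 \cdot 3}\right) = \sqrt{6} \left(6 + \frac{1}{2} \cdot \frac{1}{3} \cdot 7\right) = \sqrt{6} \left(6 + \frac{7}{6}\right) = \sqrt{6} \cdot \frac{43}{6} = \frac{43 \sqrt{6}}{6} \approx 17.555$)
$\left(-65 + O\right) 0 \left(-4\right)^{2} = \left(-65 + \frac{43 \sqrt{6}}{6}\right) 0 \left(-4\right)^{2} = \left(-65 + \frac{43 \sqrt{6}}{6}\right) 0 \cdot 16 = \left(-65 + \frac{43 \sqrt{6}}{6}\right) 0 = 0$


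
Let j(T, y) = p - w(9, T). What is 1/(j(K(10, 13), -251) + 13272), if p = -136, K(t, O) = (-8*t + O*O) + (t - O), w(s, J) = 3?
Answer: 1/13133 ≈ 7.6144e-5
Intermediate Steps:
K(t, O) = O² - O - 7*t (K(t, O) = (-8*t + O²) + (t - O) = (O² - 8*t) + (t - O) = O² - O - 7*t)
j(T, y) = -139 (j(T, y) = -136 - 1*3 = -136 - 3 = -139)
1/(j(K(10, 13), -251) + 13272) = 1/(-139 + 13272) = 1/13133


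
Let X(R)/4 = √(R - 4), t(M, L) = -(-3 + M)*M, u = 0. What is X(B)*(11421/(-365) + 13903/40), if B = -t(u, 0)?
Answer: 923551*I/365 ≈ 2530.3*I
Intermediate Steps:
t(M, L) = -M*(-3 + M)
B = 0 (B = -0*(3 - 1*0) = -0*(3 + 0) = -0*3 = -1*0 = 0)
X(R) = 4*√(-4 + R) (X(R) = 4*√(R - 4) = 4*√(-4 + R))
X(B)*(11421/(-365) + 13903/40) = (4*√(-4 + 0))*(11421/(-365) + 13903/40) = (4*√(-4))*(11421*(-1/365) + 13903*(1/40)) = (4*(2*I))*(-11421/365 + 13903/40) = (8*I)*(923551/2920) = 923551*I/365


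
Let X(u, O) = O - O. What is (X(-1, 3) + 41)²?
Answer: 1681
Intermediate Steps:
X(u, O) = 0
(X(-1, 3) + 41)² = (0 + 41)² = 41² = 1681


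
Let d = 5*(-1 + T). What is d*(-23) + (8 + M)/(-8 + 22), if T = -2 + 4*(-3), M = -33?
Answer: 24125/14 ≈ 1723.2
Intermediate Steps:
T = -14 (T = -2 - 12 = -14)
d = -75 (d = 5*(-1 - 14) = 5*(-15) = -75)
d*(-23) + (8 + M)/(-8 + 22) = -75*(-23) + (8 - 33)/(-8 + 22) = 1725 - 25/14 = 24125/14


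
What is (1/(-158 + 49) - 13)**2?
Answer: 2010724/11881 ≈ 169.24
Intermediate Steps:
(1/(-158 + 49) - 13)**2 = (1/(-109) - 13)**2 = (-1/109 - 13)**2 = (-1418/109)**2 = 2010724/11881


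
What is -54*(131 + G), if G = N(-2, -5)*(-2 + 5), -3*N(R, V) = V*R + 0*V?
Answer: -6534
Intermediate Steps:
N(R, V) = -R*V/3 (N(R, V) = -(V*R + 0*V)/3 = -(R*V + 0)/3 = -R*V/3)
G = -10 (G = (-⅓*(-2)*(-5))*(-2 + 5) = -10/3*3 = -10)
-54*(131 + G) = -54*(131 - 10) = -54*121 = -6534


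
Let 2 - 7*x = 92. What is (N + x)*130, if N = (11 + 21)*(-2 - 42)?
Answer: -1292980/7 ≈ -1.8471e+5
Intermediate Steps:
x = -90/7 (x = 2/7 - ⅐*92 = 2/7 - 92/7 = -90/7 ≈ -12.857)
N = -1408 (N = 32*(-44) = -1408)
(N + x)*130 = (-1408 - 90/7)*130 = -9946/7*130 = -1292980/7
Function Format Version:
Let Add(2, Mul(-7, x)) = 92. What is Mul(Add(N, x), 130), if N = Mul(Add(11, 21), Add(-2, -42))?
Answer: Rational(-1292980, 7) ≈ -1.8471e+5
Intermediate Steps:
x = Rational(-90, 7) (x = Add(Rational(2, 7), Mul(Rational(-1, 7), 92)) = Add(Rational(2, 7), Rational(-92, 7)) = Rational(-90, 7) ≈ -12.857)
N = -1408 (N = Mul(32, -44) = -1408)
Mul(Add(N, x), 130) = Mul(Add(-1408, Rational(-90, 7)), 130) = Mul(Rational(-9946, 7), 130) = Rational(-1292980, 7)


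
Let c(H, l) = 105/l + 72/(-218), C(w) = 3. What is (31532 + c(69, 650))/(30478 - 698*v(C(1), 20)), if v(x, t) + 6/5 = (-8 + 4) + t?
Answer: 446806049/285491492 ≈ 1.5650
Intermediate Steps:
v(x, t) = -26/5 + t (v(x, t) = -6/5 + ((-8 + 4) + t) = -6/5 + (-4 + t) = -26/5 + t)
c(H, l) = -36/109 + 105/l (c(H, l) = 105/l + 72*(-1/218) = 105/l - 36/109 = -36/109 + 105/l)
(31532 + c(69, 650))/(30478 - 698*v(C(1), 20)) = (31532 + (-36/109 + 105/650))/(30478 - 698*(-26/5 + 20)) = (31532 + (-36/109 + 105*(1/650)))/(30478 - 698*74/5) = (31532 + (-36/109 + 21/130))/(30478 - 51652/5) = (31532 - 2391/14170)/(100738/5) = (446806049/14170)*(5/100738) = 446806049/285491492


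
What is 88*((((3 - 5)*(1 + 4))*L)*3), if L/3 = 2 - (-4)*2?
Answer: -79200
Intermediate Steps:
L = 30 (L = 3*(2 - (-4)*2) = 3*(2 - 1*(-8)) = 3*(2 + 8) = 3*10 = 30)
88*((((3 - 5)*(1 + 4))*L)*3) = 88*((((3 - 5)*(1 + 4))*30)*3) = 88*((-2*5*30)*3) = 88*(-10*30*3) = 88*(-300*3) = 88*(-900) = -79200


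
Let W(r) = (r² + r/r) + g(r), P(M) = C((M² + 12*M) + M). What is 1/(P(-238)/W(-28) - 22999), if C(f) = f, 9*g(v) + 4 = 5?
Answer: -3533/81014492 ≈ -4.3609e-5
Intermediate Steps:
g(v) = ⅑ (g(v) = -4/9 + (⅑)*5 = -4/9 + 5/9 = ⅑)
P(M) = M² + 13*M (P(M) = (M² + 12*M) + M = M² + 13*M)
W(r) = 10/9 + r² (W(r) = (r² + r/r) + ⅑ = (r² + 1) + ⅑ = (1 + r²) + ⅑ = 10/9 + r²)
1/(P(-238)/W(-28) - 22999) = 1/((-238*(13 - 238))/(10/9 + (-28)²) - 22999) = 1/((-238*(-225))/(10/9 + 784) - 22999) = 1/(53550/(7066/9) - 22999) = 1/(53550*(9/7066) - 22999) = 1/(240975/3533 - 22999) = 1/(-81014492/3533) = -3533/81014492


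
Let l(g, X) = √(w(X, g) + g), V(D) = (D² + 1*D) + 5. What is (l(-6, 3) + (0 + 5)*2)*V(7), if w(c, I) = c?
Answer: 610 + 61*I*√3 ≈ 610.0 + 105.66*I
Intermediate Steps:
V(D) = 5 + D + D² (V(D) = (D² + D) + 5 = (D + D²) + 5 = 5 + D + D²)
l(g, X) = √(X + g)
(l(-6, 3) + (0 + 5)*2)*V(7) = (√(3 - 6) + (0 + 5)*2)*(5 + 7 + 7²) = (√(-3) + 5*2)*(5 + 7 + 49) = (I*√3 + 10)*61 = (10 + I*√3)*61 = 610 + 61*I*√3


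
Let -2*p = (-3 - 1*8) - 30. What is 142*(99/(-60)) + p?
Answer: -1069/5 ≈ -213.80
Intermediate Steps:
p = 41/2 (p = -((-3 - 1*8) - 30)/2 = -((-3 - 8) - 30)/2 = -(-11 - 30)/2 = -½*(-41) = 41/2 ≈ 20.500)
142*(99/(-60)) + p = 142*(99/(-60)) + 41/2 = 142*(99*(-1/60)) + 41/2 = 142*(-33/20) + 41/2 = -2343/10 + 41/2 = -1069/5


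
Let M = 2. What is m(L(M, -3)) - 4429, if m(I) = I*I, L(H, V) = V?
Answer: -4420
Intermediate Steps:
m(I) = I²
m(L(M, -3)) - 4429 = (-3)² - 4429 = 9 - 4429 = -4420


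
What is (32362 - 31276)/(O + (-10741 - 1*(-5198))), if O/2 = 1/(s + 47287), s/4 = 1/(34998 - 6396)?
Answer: -734409008454/3748461420625 ≈ -0.19592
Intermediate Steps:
s = 2/14301 (s = 4/(34998 - 6396) = 4/28602 = 4*(1/28602) = 2/14301 ≈ 0.00013985)
O = 28602/676251389 (O = 2/(2/14301 + 47287) = 2/(676251389/14301) = 2*(14301/676251389) = 28602/676251389 ≈ 4.2295e-5)
(32362 - 31276)/(O + (-10741 - 1*(-5198))) = (32362 - 31276)/(28602/676251389 + (-10741 - 1*(-5198))) = 1086/(28602/676251389 + (-10741 + 5198)) = 1086/(28602/676251389 - 5543) = 1086/(-3748461420625/676251389) = 1086*(-676251389/3748461420625) = -734409008454/3748461420625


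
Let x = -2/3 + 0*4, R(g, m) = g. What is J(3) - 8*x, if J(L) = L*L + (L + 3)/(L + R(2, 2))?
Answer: 233/15 ≈ 15.533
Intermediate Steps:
x = -⅔ (x = -2*⅓ + 0 = -⅔ + 0 = -⅔ ≈ -0.66667)
J(L) = L² + (3 + L)/(2 + L) (J(L) = L*L + (L + 3)/(L + 2) = L² + (3 + L)/(2 + L))
J(3) - 8*x = (3 + 3 + 3³ + 2*3²)/(2 + 3) - 8*(-⅔) = (3 + 3 + 27 + 2*9)/5 + 16/3 = (3 + 3 + 27 + 18)/5 + 16/3 = (⅕)*51 + 16/3 = 51/5 + 16/3 = 233/15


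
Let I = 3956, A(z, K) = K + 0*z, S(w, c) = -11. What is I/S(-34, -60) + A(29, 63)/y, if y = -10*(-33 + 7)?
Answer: -1027867/2860 ≈ -359.39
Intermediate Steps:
A(z, K) = K (A(z, K) = K + 0 = K)
y = 260 (y = -10*(-26) = 260)
I/S(-34, -60) + A(29, 63)/y = 3956/(-11) + 63/260 = 3956*(-1/11) + 63*(1/260) = -3956/11 + 63/260 = -1027867/2860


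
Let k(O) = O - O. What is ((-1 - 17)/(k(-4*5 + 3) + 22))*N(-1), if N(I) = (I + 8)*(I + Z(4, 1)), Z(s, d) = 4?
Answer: -189/11 ≈ -17.182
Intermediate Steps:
k(O) = 0
N(I) = (4 + I)*(8 + I) (N(I) = (I + 8)*(I + 4) = (8 + I)*(4 + I) = (4 + I)*(8 + I))
((-1 - 17)/(k(-4*5 + 3) + 22))*N(-1) = ((-1 - 17)/(0 + 22))*(32 + (-1)**2 + 12*(-1)) = (-18/22)*(32 + 1 - 12) = -18*1/22*21 = -9/11*21 = -189/11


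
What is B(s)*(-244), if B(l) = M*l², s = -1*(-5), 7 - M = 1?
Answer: -36600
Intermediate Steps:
M = 6 (M = 7 - 1*1 = 7 - 1 = 6)
s = 5
B(l) = 6*l²
B(s)*(-244) = (6*5²)*(-244) = (6*25)*(-244) = 150*(-244) = -36600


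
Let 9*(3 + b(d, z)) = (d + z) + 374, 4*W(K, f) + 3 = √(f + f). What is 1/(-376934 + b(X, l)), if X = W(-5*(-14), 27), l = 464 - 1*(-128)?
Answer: -18087828/6816031703281 - 4*√6/6816031703281 ≈ -2.6537e-6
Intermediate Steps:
l = 592 (l = 464 + 128 = 592)
W(K, f) = -¾ + √2*√f/4 (W(K, f) = -¾ + √(f + f)/4 = -¾ + √(2*f)/4 = -¾ + (√2*√f)/4 = -¾ + √2*√f/4)
X = -¾ + 3*√6/4 (X = -¾ + √2*√27/4 = -¾ + √2*(3*√3)/4 = -¾ + 3*√6/4 ≈ 1.0871)
b(d, z) = 347/9 + d/9 + z/9 (b(d, z) = -3 + ((d + z) + 374)/9 = -3 + (374 + d + z)/9 = -3 + (374/9 + d/9 + z/9) = 347/9 + d/9 + z/9)
1/(-376934 + b(X, l)) = 1/(-376934 + (347/9 + (-¾ + 3*√6/4)/9 + (⅑)*592)) = 1/(-376934 + (347/9 + (-1/12 + √6/12) + 592/9)) = 1/(-376934 + (417/4 + √6/12)) = 1/(-1507319/4 + √6/12)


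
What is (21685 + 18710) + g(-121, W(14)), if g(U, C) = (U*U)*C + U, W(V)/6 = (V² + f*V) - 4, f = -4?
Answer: 11987330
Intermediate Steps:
W(V) = -24 - 24*V + 6*V² (W(V) = 6*((V² - 4*V) - 4) = 6*(-4 + V² - 4*V) = -24 - 24*V + 6*V²)
g(U, C) = U + C*U² (g(U, C) = U²*C + U = C*U² + U = U + C*U²)
(21685 + 18710) + g(-121, W(14)) = (21685 + 18710) - 121*(1 + (-24 - 24*14 + 6*14²)*(-121)) = 40395 - 121*(1 + (-24 - 336 + 6*196)*(-121)) = 40395 - 121*(1 + (-24 - 336 + 1176)*(-121)) = 40395 - 121*(1 + 816*(-121)) = 40395 - 121*(1 - 98736) = 40395 - 121*(-98735) = 40395 + 11946935 = 11987330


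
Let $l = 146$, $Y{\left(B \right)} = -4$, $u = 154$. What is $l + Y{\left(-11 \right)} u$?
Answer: $-470$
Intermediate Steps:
$l + Y{\left(-11 \right)} u = 146 - 616 = -470$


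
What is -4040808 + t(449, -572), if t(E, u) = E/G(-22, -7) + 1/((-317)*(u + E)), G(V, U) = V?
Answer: -3466230690953/857802 ≈ -4.0408e+6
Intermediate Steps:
t(E, u) = -E/22 - 1/(317*(E + u)) (t(E, u) = E/(-22) + 1/((-317)*(u + E)) = E*(-1/22) - 1/(317*(E + u)) = -E/22 - 1/(317*(E + u)))
-4040808 + t(449, -572) = -4040808 + (-1/317 - 1/22*449**2 - 1/22*449*(-572))/(449 - 572) = -4040808 + (-1/317 - 1/22*201601 + 11674)/(-123) = -4040808 - (-1/317 - 201601/22 + 11674)/123 = -4040808 - 1/123*17506937/6974 = -4040808 - 17506937/857802 = -3466230690953/857802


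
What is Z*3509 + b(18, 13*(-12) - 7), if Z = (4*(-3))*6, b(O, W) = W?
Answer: -252811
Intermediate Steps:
Z = -72 (Z = -12*6 = -72)
Z*3509 + b(18, 13*(-12) - 7) = -72*3509 + (13*(-12) - 7) = -252648 + (-156 - 7) = -252648 - 163 = -252811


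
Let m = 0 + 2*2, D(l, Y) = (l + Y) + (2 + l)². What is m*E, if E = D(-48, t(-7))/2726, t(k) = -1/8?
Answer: 16543/5452 ≈ 3.0343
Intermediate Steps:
t(k) = -⅛ (t(k) = -1*⅛ = -⅛)
D(l, Y) = Y + l + (2 + l)² (D(l, Y) = (Y + l) + (2 + l)² = Y + l + (2 + l)²)
m = 4 (m = 0 + 4 = 4)
E = 16543/21808 (E = (-⅛ - 48 + (2 - 48)²)/2726 = (-⅛ - 48 + (-46)²)*(1/2726) = (-⅛ - 48 + 2116)*(1/2726) = (16543/8)*(1/2726) = 16543/21808 ≈ 0.75857)
m*E = 4*(16543/21808) = 16543/5452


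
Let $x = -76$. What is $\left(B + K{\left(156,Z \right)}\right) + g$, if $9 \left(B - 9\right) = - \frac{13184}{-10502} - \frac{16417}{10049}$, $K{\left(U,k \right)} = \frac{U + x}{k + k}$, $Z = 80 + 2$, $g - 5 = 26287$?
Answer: $\frac{512118957383432}{19471133331} \approx 26301.0$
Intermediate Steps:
$g = 26292$ ($g = 5 + 26287 = 26292$)
$Z = 82$
$K{\left(U,k \right)} = \frac{-76 + U}{2 k}$ ($K{\left(U,k \right)} = \frac{U - 76}{k + k} = \frac{-76 + U}{2 k}$)
$B = \frac{4254188560}{474905691}$ ($B = 9 + \frac{- \frac{13184}{-10502} - \frac{16417}{10049}}{9} = 9 + \frac{\left(-13184\right) \left(- \frac{1}{10502}\right) - \frac{16417}{10049}}{9} = 9 + \frac{\frac{6592}{5251} - \frac{16417}{10049}}{9} = 9 + \frac{1}{9} \left(- \frac{19962659}{52767299}\right) = 9 - \frac{19962659}{474905691} = \frac{4254188560}{474905691} \approx 8.958$)
$\left(B + K{\left(156,Z \right)}\right) + g = \left(\frac{4254188560}{474905691} + \frac{-76 + 156}{2 \cdot 82}\right) + 26292 = \left(\frac{4254188560}{474905691} + \frac{1}{2} \cdot \frac{1}{82} \cdot 80\right) + 26292 = \left(\frac{4254188560}{474905691} + \frac{20}{41}\right) + 26292 = \frac{183919844780}{19471133331} + 26292 = \frac{512118957383432}{19471133331}$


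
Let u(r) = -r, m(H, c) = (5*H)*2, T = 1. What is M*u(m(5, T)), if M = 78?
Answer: -3900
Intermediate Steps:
m(H, c) = 10*H
M*u(m(5, T)) = 78*(-10*5) = 78*(-1*50) = 78*(-50) = -3900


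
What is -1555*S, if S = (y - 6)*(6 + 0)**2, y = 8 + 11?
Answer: -727740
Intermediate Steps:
y = 19
S = 468 (S = (19 - 6)*(6 + 0)**2 = 13*6**2 = 13*36 = 468)
-1555*S = -1555*468 = -727740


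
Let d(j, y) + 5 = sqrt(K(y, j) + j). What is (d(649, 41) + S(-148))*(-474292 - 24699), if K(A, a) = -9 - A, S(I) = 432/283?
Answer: 490508153/283 - 498991*sqrt(599) ≈ -1.0479e+7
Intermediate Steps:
S(I) = 432/283 (S(I) = 432*(1/283) = 432/283)
d(j, y) = -5 + sqrt(-9 + j - y) (d(j, y) = -5 + sqrt((-9 - y) + j) = -5 + sqrt(-9 + j - y))
(d(649, 41) + S(-148))*(-474292 - 24699) = ((-5 + sqrt(-9 + 649 - 1*41)) + 432/283)*(-474292 - 24699) = ((-5 + sqrt(-9 + 649 - 41)) + 432/283)*(-498991) = ((-5 + sqrt(599)) + 432/283)*(-498991) = (-983/283 + sqrt(599))*(-498991) = 490508153/283 - 498991*sqrt(599)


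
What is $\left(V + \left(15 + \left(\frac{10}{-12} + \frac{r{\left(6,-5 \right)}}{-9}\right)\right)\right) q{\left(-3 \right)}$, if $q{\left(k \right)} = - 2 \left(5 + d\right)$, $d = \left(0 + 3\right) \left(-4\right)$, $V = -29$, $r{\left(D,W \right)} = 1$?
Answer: $- \frac{1883}{9} \approx -209.22$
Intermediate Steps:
$d = -12$ ($d = 3 \left(-4\right) = -12$)
$q{\left(k \right)} = 14$ ($q{\left(k \right)} = - 2 \left(5 - 12\right) = \left(-2\right) \left(-7\right) = 14$)
$\left(V + \left(15 + \left(\frac{10}{-12} + \frac{r{\left(6,-5 \right)}}{-9}\right)\right)\right) q{\left(-3 \right)} = \left(-29 + \left(15 + \left(\frac{10}{-12} + 1 \frac{1}{-9}\right)\right)\right) 14 = \left(-29 + \left(15 + \left(10 \left(- \frac{1}{12}\right) + 1 \left(- \frac{1}{9}\right)\right)\right)\right) 14 = \left(-29 + \left(15 - \frac{17}{18}\right)\right) 14 = \left(-29 + \frac{253}{18}\right) 14 = \left(- \frac{269}{18}\right) 14 = - \frac{1883}{9}$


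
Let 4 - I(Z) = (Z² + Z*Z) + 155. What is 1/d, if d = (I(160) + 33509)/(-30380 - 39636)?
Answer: 35008/8921 ≈ 3.9242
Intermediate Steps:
I(Z) = -151 - 2*Z² (I(Z) = 4 - ((Z² + Z*Z) + 155) = 4 - ((Z² + Z²) + 155) = 4 - (2*Z² + 155) = 4 - (155 + 2*Z²) = 4 + (-155 - 2*Z²) = -151 - 2*Z²)
d = 8921/35008 (d = ((-151 - 2*160²) + 33509)/(-30380 - 39636) = ((-151 - 2*25600) + 33509)/(-70016) = ((-151 - 51200) + 33509)*(-1/70016) = (-51351 + 33509)*(-1/70016) = -17842*(-1/70016) = 8921/35008 ≈ 0.25483)
1/d = 1/(8921/35008) = 35008/8921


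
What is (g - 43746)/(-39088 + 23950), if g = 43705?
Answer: 41/15138 ≈ 0.0027084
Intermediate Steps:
(g - 43746)/(-39088 + 23950) = (43705 - 43746)/(-39088 + 23950) = -41/(-15138) = -41*(-1/15138) = 41/15138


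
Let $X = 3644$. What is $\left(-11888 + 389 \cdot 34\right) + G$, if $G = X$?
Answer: $4982$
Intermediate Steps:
$G = 3644$
$\left(-11888 + 389 \cdot 34\right) + G = \left(-11888 + 389 \cdot 34\right) + 3644 = \left(-11888 + 13226\right) + 3644 = 1338 + 3644 = 4982$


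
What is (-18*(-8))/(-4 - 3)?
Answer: -144/7 ≈ -20.571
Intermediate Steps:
(-18*(-8))/(-4 - 3) = 144/(-7) = 144*(-1/7) = -144/7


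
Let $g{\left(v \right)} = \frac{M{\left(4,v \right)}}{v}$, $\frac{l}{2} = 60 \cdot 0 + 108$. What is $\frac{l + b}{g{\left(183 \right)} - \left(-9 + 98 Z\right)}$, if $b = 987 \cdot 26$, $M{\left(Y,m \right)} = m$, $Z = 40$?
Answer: $- \frac{12939}{1955} \approx -6.6184$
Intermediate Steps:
$l = 216$ ($l = 2 \left(60 \cdot 0 + 108\right) = 2 \left(0 + 108\right) = 2 \cdot 108 = 216$)
$b = 25662$
$g{\left(v \right)} = 1$ ($g{\left(v \right)} = \frac{v}{v} = 1$)
$\frac{l + b}{g{\left(183 \right)} - \left(-9 + 98 Z\right)} = \frac{216 + 25662}{1 + \left(\left(-98\right) 40 + 9\right)} = \frac{25878}{1 + \left(-3920 + 9\right)} = \frac{25878}{1 - 3911} = \frac{25878}{-3910} = 25878 \left(- \frac{1}{3910}\right) = - \frac{12939}{1955}$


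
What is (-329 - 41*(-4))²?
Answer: 27225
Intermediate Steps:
(-329 - 41*(-4))² = (-329 + 164)² = (-165)² = 27225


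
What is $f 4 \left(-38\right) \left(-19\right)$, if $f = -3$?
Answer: $-8664$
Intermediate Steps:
$f 4 \left(-38\right) \left(-19\right) = \left(-3\right) 4 \left(-38\right) \left(-19\right) = \left(-12\right) \left(-38\right) \left(-19\right) = 456 \left(-19\right) = -8664$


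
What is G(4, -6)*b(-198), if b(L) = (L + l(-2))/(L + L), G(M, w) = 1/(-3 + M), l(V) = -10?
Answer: 52/99 ≈ 0.52525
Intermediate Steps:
b(L) = (-10 + L)/(2*L) (b(L) = (L - 10)/(L + L) = (-10 + L)/((2*L)) = (-10 + L)*(1/(2*L)) = (-10 + L)/(2*L))
G(4, -6)*b(-198) = ((½)*(-10 - 198)/(-198))/(-3 + 4) = ((½)*(-1/198)*(-208))/1 = 1*(52/99) = 52/99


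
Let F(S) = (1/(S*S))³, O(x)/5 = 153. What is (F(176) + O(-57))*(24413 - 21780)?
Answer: 59867111026191239753/29721861554176 ≈ 2.0142e+6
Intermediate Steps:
O(x) = 765 (O(x) = 5*153 = 765)
F(S) = S⁻⁶ (F(S) = (1/(S²))³ = (S⁻²)³ = S⁻⁶)
(F(176) + O(-57))*(24413 - 21780) = (176⁻⁶ + 765)*(24413 - 21780) = (1/29721861554176 + 765)*2633 = (22737224088944641/29721861554176)*2633 = 59867111026191239753/29721861554176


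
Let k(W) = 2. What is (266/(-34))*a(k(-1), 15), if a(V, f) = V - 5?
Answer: 399/17 ≈ 23.471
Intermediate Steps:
a(V, f) = -5 + V
(266/(-34))*a(k(-1), 15) = (266/(-34))*(-5 + 2) = (266*(-1/34))*(-3) = -133/17*(-3) = 399/17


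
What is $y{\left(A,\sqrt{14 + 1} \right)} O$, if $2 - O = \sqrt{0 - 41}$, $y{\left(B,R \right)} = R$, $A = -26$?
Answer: $\sqrt{15} \left(2 - i \sqrt{41}\right) \approx 7.746 - 24.799 i$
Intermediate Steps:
$O = 2 - i \sqrt{41}$ ($O = 2 - \sqrt{0 - 41} = 2 - \sqrt{-41} = 2 - i \sqrt{41} \approx 2.0 - 6.4031 i$)
$y{\left(A,\sqrt{14 + 1} \right)} O = \sqrt{14 + 1} \left(2 - i \sqrt{41}\right) = \sqrt{15} \left(2 - i \sqrt{41}\right)$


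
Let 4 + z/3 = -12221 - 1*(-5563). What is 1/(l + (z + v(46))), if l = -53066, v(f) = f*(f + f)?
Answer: -1/68820 ≈ -1.4531e-5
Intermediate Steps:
z = -19986 (z = -12 + 3*(-12221 - 1*(-5563)) = -12 + 3*(-12221 + 5563) = -12 + 3*(-6658) = -12 - 19974 = -19986)
v(f) = 2*f² (v(f) = f*(2*f) = 2*f²)
1/(l + (z + v(46))) = 1/(-53066 + (-19986 + 2*46²)) = 1/(-53066 + (-19986 + 2*2116)) = 1/(-53066 + (-19986 + 4232)) = 1/(-53066 - 15754) = 1/(-68820) = -1/68820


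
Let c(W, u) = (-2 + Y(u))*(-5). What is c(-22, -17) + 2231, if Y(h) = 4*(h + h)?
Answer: 2921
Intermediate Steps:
Y(h) = 8*h (Y(h) = 4*(2*h) = 8*h)
c(W, u) = 10 - 40*u (c(W, u) = (-2 + 8*u)*(-5) = 10 - 40*u)
c(-22, -17) + 2231 = (10 - 40*(-17)) + 2231 = (10 + 680) + 2231 = 690 + 2231 = 2921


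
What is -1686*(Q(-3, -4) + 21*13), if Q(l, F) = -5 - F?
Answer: -458592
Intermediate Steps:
-1686*(Q(-3, -4) + 21*13) = -1686*((-5 - 1*(-4)) + 21*13) = -1686*((-5 + 4) + 273) = -1686*(-1 + 273) = -1686*272 = -458592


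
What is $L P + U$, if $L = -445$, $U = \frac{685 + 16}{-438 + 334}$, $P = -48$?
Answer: $\frac{2220739}{104} \approx 21353.0$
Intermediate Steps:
$U = - \frac{701}{104}$ ($U = \frac{701}{-104} = 701 \left(- \frac{1}{104}\right) = - \frac{701}{104} \approx -6.7404$)
$L P + U = \left(-445\right) \left(-48\right) - \frac{701}{104} = 21360 - \frac{701}{104} = \frac{2220739}{104}$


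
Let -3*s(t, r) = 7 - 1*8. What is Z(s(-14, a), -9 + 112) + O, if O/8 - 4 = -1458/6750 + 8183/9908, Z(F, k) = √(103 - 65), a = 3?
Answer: 11418718/309625 + √38 ≈ 43.044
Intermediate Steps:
s(t, r) = ⅓ (s(t, r) = -(7 - 1*8)/3 = -(7 - 8)/3 = -⅓*(-1) = ⅓)
Z(F, k) = √38
O = 11418718/309625 (O = 32 + 8*(-1458/6750 + 8183/9908) = 32 + 8*(-1458*1/6750 + 8183*(1/9908)) = 32 + 8*(-27/125 + 8183/9908) = 32 + 8*(755359/1238500) = 32 + 1510718/309625 = 11418718/309625 ≈ 36.879)
Z(s(-14, a), -9 + 112) + O = √38 + 11418718/309625 = 11418718/309625 + √38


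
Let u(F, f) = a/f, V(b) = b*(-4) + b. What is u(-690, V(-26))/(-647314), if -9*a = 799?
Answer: 799/454414428 ≈ 1.7583e-6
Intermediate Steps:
a = -799/9 (a = -1/9*799 = -799/9 ≈ -88.778)
V(b) = -3*b (V(b) = -4*b + b = -3*b)
u(F, f) = -799/(9*f)
u(-690, V(-26))/(-647314) = -799/(9*((-3*(-26))))/(-647314) = -799/9/78*(-1/647314) = -799/9*1/78*(-1/647314) = -799/702*(-1/647314) = 799/454414428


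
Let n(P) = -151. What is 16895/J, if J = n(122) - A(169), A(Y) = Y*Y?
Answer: -16895/28712 ≈ -0.58843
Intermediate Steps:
A(Y) = Y**2
J = -28712 (J = -151 - 1*169**2 = -151 - 1*28561 = -151 - 28561 = -28712)
16895/J = 16895/(-28712) = 16895*(-1/28712) = -16895/28712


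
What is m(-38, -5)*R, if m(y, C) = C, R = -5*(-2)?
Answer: -50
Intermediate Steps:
R = 10
m(-38, -5)*R = -5*10 = -50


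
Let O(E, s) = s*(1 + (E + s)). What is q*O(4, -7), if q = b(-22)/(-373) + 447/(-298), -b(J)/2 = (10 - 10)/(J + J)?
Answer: -21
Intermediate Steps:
b(J) = 0 (b(J) = -2*(10 - 10)/(J + J) = -0/(2*J) = -0*1/(2*J) = -2*0 = 0)
O(E, s) = s*(1 + E + s)
q = -3/2 (q = 0/(-373) + 447/(-298) = 0*(-1/373) + 447*(-1/298) = 0 - 3/2 = -3/2 ≈ -1.5000)
q*O(4, -7) = -(-21)*(1 + 4 - 7)/2 = -(-21)*(-2)/2 = -3/2*14 = -21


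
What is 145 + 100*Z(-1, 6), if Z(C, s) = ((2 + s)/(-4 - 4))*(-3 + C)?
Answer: 545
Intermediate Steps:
Z(C, s) = (-3 + C)*(-¼ - s/8) (Z(C, s) = ((2 + s)/(-8))*(-3 + C) = ((2 + s)*(-⅛))*(-3 + C) = (-¼ - s/8)*(-3 + C) = (-3 + C)*(-¼ - s/8))
145 + 100*Z(-1, 6) = 145 + 100*(¾ - ¼*(-1) + (3/8)*6 - ⅛*(-1)*6) = 145 + 100*(¾ + ¼ + 9/4 + ¾) = 145 + 100*4 = 145 + 400 = 545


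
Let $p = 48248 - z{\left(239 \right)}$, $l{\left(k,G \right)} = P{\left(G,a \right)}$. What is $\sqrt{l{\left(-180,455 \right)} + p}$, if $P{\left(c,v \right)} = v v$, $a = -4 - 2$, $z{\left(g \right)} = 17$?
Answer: $3 \sqrt{5363} \approx 219.7$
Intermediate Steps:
$a = -6$
$P{\left(c,v \right)} = v^{2}$
$l{\left(k,G \right)} = 36$ ($l{\left(k,G \right)} = \left(-6\right)^{2} = 36$)
$p = 48231$ ($p = 48248 - 17 = 48231$)
$\sqrt{l{\left(-180,455 \right)} + p} = \sqrt{36 + 48231} = \sqrt{48267} = 3 \sqrt{5363}$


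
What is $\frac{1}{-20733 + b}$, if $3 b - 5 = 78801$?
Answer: $\frac{3}{16607} \approx 0.00018065$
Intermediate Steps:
$b = \frac{78806}{3}$ ($b = \frac{5}{3} + \frac{1}{3} \cdot 78801 = \frac{5}{3} + 26267 = \frac{78806}{3} \approx 26269.0$)
$\frac{1}{-20733 + b} = \frac{1}{-20733 + \frac{78806}{3}} = \frac{1}{\frac{16607}{3}} = \frac{3}{16607}$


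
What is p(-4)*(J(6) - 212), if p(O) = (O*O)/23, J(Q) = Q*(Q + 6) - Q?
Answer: -2336/23 ≈ -101.57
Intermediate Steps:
J(Q) = -Q + Q*(6 + Q) (J(Q) = Q*(6 + Q) - Q = -Q + Q*(6 + Q))
p(O) = O**2/23 (p(O) = O**2*(1/23) = O**2/23)
p(-4)*(J(6) - 212) = ((1/23)*(-4)**2)*(6*(5 + 6) - 212) = ((1/23)*16)*(6*11 - 212) = 16*(66 - 212)/23 = (16/23)*(-146) = -2336/23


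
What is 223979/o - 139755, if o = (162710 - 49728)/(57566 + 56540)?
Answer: 4883774182/56491 ≈ 86452.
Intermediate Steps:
o = 56491/57053 (o = 112982/114106 = 112982*(1/114106) = 56491/57053 ≈ 0.99015)
223979/o - 139755 = 223979/(56491/57053) - 139755 = 223979*(57053/56491) - 139755 = 12778673887/56491 - 139755 = 4883774182/56491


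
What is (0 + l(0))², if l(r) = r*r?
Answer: 0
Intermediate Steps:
l(r) = r²
(0 + l(0))² = (0 + 0²)² = (0 + 0)² = 0² = 0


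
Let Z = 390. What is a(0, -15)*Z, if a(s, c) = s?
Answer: 0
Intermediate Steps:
a(0, -15)*Z = 0*390 = 0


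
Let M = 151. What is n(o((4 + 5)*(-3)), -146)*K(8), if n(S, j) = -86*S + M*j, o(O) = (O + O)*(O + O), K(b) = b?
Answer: -2182576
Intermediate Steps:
o(O) = 4*O**2 (o(O) = (2*O)*(2*O) = 4*O**2)
n(S, j) = -86*S + 151*j
n(o((4 + 5)*(-3)), -146)*K(8) = (-344*((4 + 5)*(-3))**2 + 151*(-146))*8 = (-344*(9*(-3))**2 - 22046)*8 = (-344*(-27)**2 - 22046)*8 = (-344*729 - 22046)*8 = (-86*2916 - 22046)*8 = (-250776 - 22046)*8 = -272822*8 = -2182576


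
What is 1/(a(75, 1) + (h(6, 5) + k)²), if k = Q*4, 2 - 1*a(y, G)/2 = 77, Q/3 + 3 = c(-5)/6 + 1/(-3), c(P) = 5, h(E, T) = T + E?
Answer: 1/211 ≈ 0.0047393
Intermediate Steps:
h(E, T) = E + T
Q = -15/2 (Q = -9 + 3*(5/6 + 1/(-3)) = -9 + 3*(5*(⅙) + 1*(-⅓)) = -9 + 3*(⅚ - ⅓) = -9 + 3*(½) = -9 + 3/2 = -15/2 ≈ -7.5000)
a(y, G) = -150 (a(y, G) = 4 - 2*77 = 4 - 154 = -150)
k = -30 (k = -15/2*4 = -30)
1/(a(75, 1) + (h(6, 5) + k)²) = 1/(-150 + ((6 + 5) - 30)²) = 1/(-150 + (11 - 30)²) = 1/(-150 + (-19)²) = 1/(-150 + 361) = 1/211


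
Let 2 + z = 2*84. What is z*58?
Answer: 9628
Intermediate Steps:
z = 166 (z = -2 + 2*84 = -2 + 168 = 166)
z*58 = 166*58 = 9628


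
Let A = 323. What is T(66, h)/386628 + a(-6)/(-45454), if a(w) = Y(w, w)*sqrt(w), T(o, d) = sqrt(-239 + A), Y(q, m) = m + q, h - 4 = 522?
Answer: sqrt(21)/193314 + 6*I*sqrt(6)/22727 ≈ 2.3705e-5 + 0.00064667*I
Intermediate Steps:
h = 526 (h = 4 + 522 = 526)
T(o, d) = 2*sqrt(21) (T(o, d) = sqrt(-239 + 323) = sqrt(84) = 2*sqrt(21))
a(w) = 2*w**(3/2) (a(w) = (w + w)*sqrt(w) = (2*w)*sqrt(w) = 2*w**(3/2))
T(66, h)/386628 + a(-6)/(-45454) = (2*sqrt(21))/386628 + (2*(-6)**(3/2))/(-45454) = (2*sqrt(21))*(1/386628) + (2*(-6*I*sqrt(6)))*(-1/45454) = sqrt(21)/193314 - 12*I*sqrt(6)*(-1/45454) = sqrt(21)/193314 + 6*I*sqrt(6)/22727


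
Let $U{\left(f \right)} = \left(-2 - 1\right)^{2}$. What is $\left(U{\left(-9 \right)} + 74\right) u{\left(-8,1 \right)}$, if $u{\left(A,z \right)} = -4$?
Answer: $-332$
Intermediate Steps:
$U{\left(f \right)} = 9$ ($U{\left(f \right)} = \left(-3\right)^{2} = 9$)
$\left(U{\left(-9 \right)} + 74\right) u{\left(-8,1 \right)} = \left(9 + 74\right) \left(-4\right) = 83 \left(-4\right) = -332$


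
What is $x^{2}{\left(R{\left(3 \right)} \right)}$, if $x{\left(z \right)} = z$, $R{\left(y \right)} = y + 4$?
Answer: $49$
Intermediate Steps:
$R{\left(y \right)} = 4 + y$
$x^{2}{\left(R{\left(3 \right)} \right)} = \left(4 + 3\right)^{2} = 7^{2} = 49$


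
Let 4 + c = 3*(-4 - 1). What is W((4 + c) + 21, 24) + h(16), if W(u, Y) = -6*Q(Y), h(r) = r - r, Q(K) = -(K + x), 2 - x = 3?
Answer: 138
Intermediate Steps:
x = -1 (x = 2 - 1*3 = 2 - 3 = -1)
Q(K) = 1 - K (Q(K) = -(K - 1) = -(-1 + K) = 1 - K)
c = -19 (c = -4 + 3*(-4 - 1) = -4 + 3*(-5) = -4 - 15 = -19)
h(r) = 0
W(u, Y) = -6 + 6*Y (W(u, Y) = -6*(1 - Y) = -6 + 6*Y)
W((4 + c) + 21, 24) + h(16) = (-6 + 6*24) + 0 = (-6 + 144) + 0 = 138 + 0 = 138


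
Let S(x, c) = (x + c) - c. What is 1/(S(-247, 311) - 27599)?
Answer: -1/27846 ≈ -3.5912e-5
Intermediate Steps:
S(x, c) = x (S(x, c) = (c + x) - c = x)
1/(S(-247, 311) - 27599) = 1/(-247 - 27599) = 1/(-27846) = -1/27846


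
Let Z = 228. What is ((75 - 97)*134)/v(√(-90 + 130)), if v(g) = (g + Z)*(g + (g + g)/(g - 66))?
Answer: 171721/3291951 - 43937729*√10/65839020 ≈ -2.0582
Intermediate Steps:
v(g) = (228 + g)*(g + 2*g/(-66 + g)) (v(g) = (g + 228)*(g + (g + g)/(g - 66)) = (228 + g)*(g + (2*g)/(-66 + g)) = (228 + g)*(g + 2*g/(-66 + g)))
((75 - 97)*134)/v(√(-90 + 130)) = ((75 - 97)*134)/((√(-90 + 130)*(-14592 + (√(-90 + 130))² + 164*√(-90 + 130))/(-66 + √(-90 + 130)))) = (-22*134)/((√40*(-14592 + (√40)² + 164*√40)/(-66 + √40))) = -2948*√10*(-66 + 2*√10)/(20*(-14592 + (2*√10)² + 164*(2*√10))) = -2948*√10*(-66 + 2*√10)/(20*(-14592 + 40 + 328*√10)) = -2948*√10*(-66 + 2*√10)/(20*(-14552 + 328*√10)) = -737*√10*(-66 + 2*√10)/(5*(-14552 + 328*√10))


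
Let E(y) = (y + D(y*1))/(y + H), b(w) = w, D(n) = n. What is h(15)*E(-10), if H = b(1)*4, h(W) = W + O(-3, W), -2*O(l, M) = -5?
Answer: 175/3 ≈ 58.333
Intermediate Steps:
O(l, M) = 5/2 (O(l, M) = -1/2*(-5) = 5/2)
h(W) = 5/2 + W (h(W) = W + 5/2 = 5/2 + W)
H = 4 (H = 1*4 = 4)
E(y) = 2*y/(4 + y) (E(y) = (y + y*1)/(y + 4) = (y + y)/(4 + y) = (2*y)/(4 + y) = 2*y/(4 + y))
h(15)*E(-10) = (5/2 + 15)*(2*(-10)/(4 - 10)) = 35*(2*(-10)/(-6))/2 = 35*(2*(-10)*(-1/6))/2 = (35/2)*(10/3) = 175/3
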